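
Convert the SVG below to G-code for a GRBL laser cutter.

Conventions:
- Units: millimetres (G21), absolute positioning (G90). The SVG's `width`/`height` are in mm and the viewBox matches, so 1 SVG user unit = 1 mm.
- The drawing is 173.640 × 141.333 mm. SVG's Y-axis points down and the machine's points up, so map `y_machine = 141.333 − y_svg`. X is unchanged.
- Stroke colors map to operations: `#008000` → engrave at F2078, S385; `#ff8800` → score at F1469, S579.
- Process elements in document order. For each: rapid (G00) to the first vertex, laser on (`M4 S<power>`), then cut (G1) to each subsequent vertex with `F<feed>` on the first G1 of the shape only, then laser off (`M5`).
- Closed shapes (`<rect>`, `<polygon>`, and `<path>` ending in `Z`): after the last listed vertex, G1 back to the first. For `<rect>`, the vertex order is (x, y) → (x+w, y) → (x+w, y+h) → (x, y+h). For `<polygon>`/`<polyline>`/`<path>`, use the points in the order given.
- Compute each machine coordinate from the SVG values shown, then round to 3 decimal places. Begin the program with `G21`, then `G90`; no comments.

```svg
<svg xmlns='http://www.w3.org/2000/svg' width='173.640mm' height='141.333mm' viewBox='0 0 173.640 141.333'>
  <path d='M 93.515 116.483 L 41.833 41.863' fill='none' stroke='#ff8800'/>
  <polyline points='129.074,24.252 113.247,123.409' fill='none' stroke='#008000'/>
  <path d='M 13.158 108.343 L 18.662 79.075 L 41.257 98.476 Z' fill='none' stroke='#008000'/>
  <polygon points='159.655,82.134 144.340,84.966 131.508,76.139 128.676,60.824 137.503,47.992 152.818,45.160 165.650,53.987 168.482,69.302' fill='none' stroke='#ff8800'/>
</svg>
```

1 u = 1 mm; y_m = 141.333 − y.

[1] `<path>` line segment, #ff8800→score S579 F1469: (93.515,24.850) → (41.833,99.470)

[2] `<polyline>` line segment, #008000→engrave S385 F2078: (129.074,117.081) → (113.247,17.924)

[3] `<path>` regular polygon, #008000→engrave S385 F2078: (13.158,32.990) → (18.662,62.258) → (41.257,42.857) → (13.158,32.990) (closed)

[4] `<polygon>` regular polygon, #ff8800→score S579 F1469: (159.655,59.199) → (144.340,56.367) → (131.508,65.194) → (128.676,80.509) → (137.503,93.341) → (152.818,96.173) → (165.650,87.346) → (168.482,72.031) → (159.655,59.199) (closed)

G21
G90
G00 X93.515 Y24.850
M4 S579
G1 X41.833 Y99.470 F1469
M5
G00 X129.074 Y117.081
M4 S385
G1 X113.247 Y17.924 F2078
M5
G00 X13.158 Y32.990
M4 S385
G1 X18.662 Y62.258 F2078
G1 X41.257 Y42.857
G1 X13.158 Y32.990
M5
G00 X159.655 Y59.199
M4 S579
G1 X144.340 Y56.367 F1469
G1 X131.508 Y65.194
G1 X128.676 Y80.509
G1 X137.503 Y93.341
G1 X152.818 Y96.173
G1 X165.650 Y87.346
G1 X168.482 Y72.031
G1 X159.655 Y59.199
M5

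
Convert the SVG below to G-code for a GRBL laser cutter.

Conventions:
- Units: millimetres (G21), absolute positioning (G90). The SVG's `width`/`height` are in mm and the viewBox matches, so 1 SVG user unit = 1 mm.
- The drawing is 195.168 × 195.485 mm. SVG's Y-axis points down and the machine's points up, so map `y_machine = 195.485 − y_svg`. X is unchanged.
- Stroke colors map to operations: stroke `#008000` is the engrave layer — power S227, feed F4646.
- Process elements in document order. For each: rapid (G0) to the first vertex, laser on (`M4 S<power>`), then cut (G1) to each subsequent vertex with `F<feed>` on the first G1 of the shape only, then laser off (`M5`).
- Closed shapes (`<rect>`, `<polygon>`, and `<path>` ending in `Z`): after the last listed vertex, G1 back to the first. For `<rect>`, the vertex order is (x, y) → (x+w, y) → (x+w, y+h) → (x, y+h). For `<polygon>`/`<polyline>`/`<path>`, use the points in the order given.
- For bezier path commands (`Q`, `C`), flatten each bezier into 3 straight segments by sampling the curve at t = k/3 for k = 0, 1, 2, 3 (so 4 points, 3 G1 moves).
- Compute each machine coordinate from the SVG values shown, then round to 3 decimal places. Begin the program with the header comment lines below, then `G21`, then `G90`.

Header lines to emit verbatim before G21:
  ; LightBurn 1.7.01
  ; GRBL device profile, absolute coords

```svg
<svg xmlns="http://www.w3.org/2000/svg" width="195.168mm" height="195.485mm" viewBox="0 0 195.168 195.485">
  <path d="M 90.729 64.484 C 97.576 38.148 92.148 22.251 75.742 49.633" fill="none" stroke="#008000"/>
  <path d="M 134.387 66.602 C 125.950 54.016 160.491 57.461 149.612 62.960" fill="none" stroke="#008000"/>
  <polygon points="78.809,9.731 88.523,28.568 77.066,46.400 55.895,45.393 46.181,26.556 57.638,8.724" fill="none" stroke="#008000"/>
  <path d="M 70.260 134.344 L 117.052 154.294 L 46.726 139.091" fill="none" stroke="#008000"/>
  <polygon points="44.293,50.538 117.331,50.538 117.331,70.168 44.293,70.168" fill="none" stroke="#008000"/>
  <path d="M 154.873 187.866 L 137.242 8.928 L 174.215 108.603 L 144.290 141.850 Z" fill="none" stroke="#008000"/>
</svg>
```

1 u = 1 mm; y_m = 195.485 − y.

[1] `<path>` cubic bezier, #008000→engrave S227 F4646: (90.729,131.001) → (93.532,152.641) → (88.441,160.024) → (75.742,145.852)

[2] `<path>` cubic bezier, #008000→engrave S227 F4646: (134.387,128.883) → (137.002,136.643) → (148.625,136.822) → (149.612,132.525)

[3] `<polygon>` regular polygon, #008000→engrave S227 F4646: (78.809,185.754) → (88.523,166.917) → (77.066,149.085) → (55.895,150.092) → (46.181,168.929) → (57.638,186.761) → (78.809,185.754) (closed)

[4] `<path>` open polyline, #008000→engrave S227 F4646: (70.260,61.141) → (117.052,41.191) → (46.726,56.394)

[5] `<polygon>` rectangle, #008000→engrave S227 F4646: (44.293,144.947) → (117.331,144.947) → (117.331,125.317) → (44.293,125.317) → (44.293,144.947) (closed)

[6] `<path>` closed polygon, #008000→engrave S227 F4646: (154.873,7.619) → (137.242,186.557) → (174.215,86.882) → (144.290,53.635) → (154.873,7.619) (closed)

; LightBurn 1.7.01
; GRBL device profile, absolute coords
G21
G90
G0 X90.729 Y131.001
M4 S227
G1 X93.532 Y152.641 F4646
G1 X88.441 Y160.024
G1 X75.742 Y145.852
M5
G0 X134.387 Y128.883
M4 S227
G1 X137.002 Y136.643 F4646
G1 X148.625 Y136.822
G1 X149.612 Y132.525
M5
G0 X78.809 Y185.754
M4 S227
G1 X88.523 Y166.917 F4646
G1 X77.066 Y149.085
G1 X55.895 Y150.092
G1 X46.181 Y168.929
G1 X57.638 Y186.761
G1 X78.809 Y185.754
M5
G0 X70.260 Y61.141
M4 S227
G1 X117.052 Y41.191 F4646
G1 X46.726 Y56.394
M5
G0 X44.293 Y144.947
M4 S227
G1 X117.331 Y144.947 F4646
G1 X117.331 Y125.317
G1 X44.293 Y125.317
G1 X44.293 Y144.947
M5
G0 X154.873 Y7.619
M4 S227
G1 X137.242 Y186.557 F4646
G1 X174.215 Y86.882
G1 X144.290 Y53.635
G1 X154.873 Y7.619
M5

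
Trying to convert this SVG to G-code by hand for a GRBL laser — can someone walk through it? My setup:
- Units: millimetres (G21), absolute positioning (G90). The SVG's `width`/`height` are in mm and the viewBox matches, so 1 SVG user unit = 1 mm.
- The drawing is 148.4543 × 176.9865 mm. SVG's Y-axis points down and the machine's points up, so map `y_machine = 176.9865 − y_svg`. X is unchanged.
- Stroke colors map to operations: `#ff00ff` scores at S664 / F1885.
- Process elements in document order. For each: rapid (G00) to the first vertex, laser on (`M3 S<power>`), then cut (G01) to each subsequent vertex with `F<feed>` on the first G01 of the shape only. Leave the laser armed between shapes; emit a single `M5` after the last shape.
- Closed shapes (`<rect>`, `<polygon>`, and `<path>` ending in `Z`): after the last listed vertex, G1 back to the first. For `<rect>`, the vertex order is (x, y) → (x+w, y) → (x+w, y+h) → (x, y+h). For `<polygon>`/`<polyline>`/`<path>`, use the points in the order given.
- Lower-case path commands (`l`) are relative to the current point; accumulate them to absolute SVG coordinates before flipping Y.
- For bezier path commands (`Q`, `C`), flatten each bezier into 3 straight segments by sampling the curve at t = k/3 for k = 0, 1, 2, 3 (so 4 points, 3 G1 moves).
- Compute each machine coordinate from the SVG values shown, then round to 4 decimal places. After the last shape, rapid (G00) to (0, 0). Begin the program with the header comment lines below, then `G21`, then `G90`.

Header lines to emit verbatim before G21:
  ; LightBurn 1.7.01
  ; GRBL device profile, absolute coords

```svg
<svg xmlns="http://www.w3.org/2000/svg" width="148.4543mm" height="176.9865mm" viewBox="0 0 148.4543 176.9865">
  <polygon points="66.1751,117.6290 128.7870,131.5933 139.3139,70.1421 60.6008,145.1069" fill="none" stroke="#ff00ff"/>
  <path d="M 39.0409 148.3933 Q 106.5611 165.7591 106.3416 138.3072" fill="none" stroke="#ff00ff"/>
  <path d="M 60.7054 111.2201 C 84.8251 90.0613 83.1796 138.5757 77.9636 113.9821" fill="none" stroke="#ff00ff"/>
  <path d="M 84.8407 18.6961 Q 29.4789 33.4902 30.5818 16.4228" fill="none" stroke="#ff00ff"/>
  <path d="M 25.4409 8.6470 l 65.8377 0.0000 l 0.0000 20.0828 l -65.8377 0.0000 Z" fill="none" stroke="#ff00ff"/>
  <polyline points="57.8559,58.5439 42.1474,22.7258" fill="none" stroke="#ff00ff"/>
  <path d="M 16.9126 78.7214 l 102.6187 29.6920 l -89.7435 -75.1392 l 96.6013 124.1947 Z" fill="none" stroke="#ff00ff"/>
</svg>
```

Since the viewBox matches the mm dimensions, user units are millimetres directly. The only transform is the Y-flip y_m = 176.9865 − y_svg.

Shape 1 is a closed polygon drawn with `<polygon>`. Its stroke #ff00ff means score at S664, F1885. After flipping Y the toolpath is (66.1751,59.3575) → (128.7870,45.3932) → (139.3139,106.8444) → (60.6008,31.8796) → (66.1751,59.3575), returning to the start.

Shape 2 is a quadratic bezier drawn with `<path>`. Its stroke #ff00ff means score at S664, F1885. After flipping Y the toolpath is (39.0409,28.5932) → (76.5277,21.9957) → (98.9613,25.3578) → (106.3416,38.6793).

Shape 3 is a cubic bezier drawn with `<path>`. Its stroke #ff00ff means score at S664, F1885. After flipping Y the toolpath is (60.7054,65.7664) → (77.0587,68.9890) → (81.1674,57.4919) → (77.9636,63.0044).

Shape 4 is a quadratic bezier drawn with `<path>`. Its stroke #ff00ff means score at S664, F1885. After flipping Y the toolpath is (84.8407,158.2904) → (54.2067,151.9678) → (36.1204,152.7256) → (30.5818,160.5637).

Shape 5 is a rectangle drawn with `<path>`. Its stroke #ff00ff means score at S664, F1885. After flipping Y the toolpath is (25.4409,168.3395) → (91.2786,168.3395) → (91.2786,148.2567) → (25.4409,148.2567) → (25.4409,168.3395), returning to the start.

Shape 6 is a line segment drawn with `<polyline>`. Its stroke #ff00ff means score at S664, F1885. After flipping Y the toolpath is (57.8559,118.4426) → (42.1474,154.2607).

Shape 7 is a closed polygon drawn with `<path>`. Its stroke #ff00ff means score at S664, F1885. After flipping Y the toolpath is (16.9126,98.2651) → (119.5313,68.5731) → (29.7878,143.7123) → (126.3891,19.5176) → (16.9126,98.2651), returning to the start.

; LightBurn 1.7.01
; GRBL device profile, absolute coords
G21
G90
G00 X66.1751 Y59.3575
M3 S664
G01 X128.7870 Y45.3932 F1885
G01 X139.3139 Y106.8444
G01 X60.6008 Y31.8796
G01 X66.1751 Y59.3575
G00 X39.0409 Y28.5932
M3 S664
G01 X76.5277 Y21.9957 F1885
G01 X98.9613 Y25.3578
G01 X106.3416 Y38.6793
G00 X60.7054 Y65.7664
M3 S664
G01 X77.0587 Y68.9890 F1885
G01 X81.1674 Y57.4919
G01 X77.9636 Y63.0044
G00 X84.8407 Y158.2904
M3 S664
G01 X54.2067 Y151.9678 F1885
G01 X36.1204 Y152.7256
G01 X30.5818 Y160.5637
G00 X25.4409 Y168.3395
M3 S664
G01 X91.2786 Y168.3395 F1885
G01 X91.2786 Y148.2567
G01 X25.4409 Y148.2567
G01 X25.4409 Y168.3395
G00 X57.8559 Y118.4426
M3 S664
G01 X42.1474 Y154.2607 F1885
G00 X16.9126 Y98.2651
M3 S664
G01 X119.5313 Y68.5731 F1885
G01 X29.7878 Y143.7123
G01 X126.3891 Y19.5176
G01 X16.9126 Y98.2651
M5
G00 X0.0000 Y0.0000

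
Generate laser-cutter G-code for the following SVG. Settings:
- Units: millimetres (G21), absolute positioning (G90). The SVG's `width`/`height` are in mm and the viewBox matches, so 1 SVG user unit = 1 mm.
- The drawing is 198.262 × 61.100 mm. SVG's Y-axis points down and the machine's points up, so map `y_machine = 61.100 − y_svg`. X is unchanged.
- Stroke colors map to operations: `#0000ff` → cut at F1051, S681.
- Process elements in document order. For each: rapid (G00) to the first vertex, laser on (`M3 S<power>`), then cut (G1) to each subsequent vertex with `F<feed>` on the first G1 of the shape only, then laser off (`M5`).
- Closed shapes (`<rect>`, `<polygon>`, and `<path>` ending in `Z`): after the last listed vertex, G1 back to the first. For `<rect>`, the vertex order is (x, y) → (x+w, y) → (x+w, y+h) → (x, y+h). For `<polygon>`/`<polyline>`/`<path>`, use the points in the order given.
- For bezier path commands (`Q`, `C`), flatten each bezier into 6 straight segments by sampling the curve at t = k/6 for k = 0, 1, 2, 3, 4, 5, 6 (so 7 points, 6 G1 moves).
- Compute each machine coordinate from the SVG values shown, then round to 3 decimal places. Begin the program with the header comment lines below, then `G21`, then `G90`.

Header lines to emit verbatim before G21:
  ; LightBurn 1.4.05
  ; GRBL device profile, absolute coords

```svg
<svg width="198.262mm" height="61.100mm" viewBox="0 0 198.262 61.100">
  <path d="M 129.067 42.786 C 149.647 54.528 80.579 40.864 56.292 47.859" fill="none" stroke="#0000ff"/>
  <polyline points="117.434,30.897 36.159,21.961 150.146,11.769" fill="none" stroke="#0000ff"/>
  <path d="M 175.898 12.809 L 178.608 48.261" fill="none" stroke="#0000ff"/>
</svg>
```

1 u = 1 mm; y_m = 61.100 − y.

[1] `<path>` cubic bezier, #0000ff→cut S681 F1051: (129.067,18.314) → (132.509,14.347) → (124.743,13.335) → (109.505,13.997) → (90.527,15.056) → (71.545,15.230) → (56.292,13.241)

[2] `<polyline>` open polyline, #0000ff→cut S681 F1051: (117.434,30.203) → (36.159,39.139) → (150.146,49.331)

[3] `<path>` line segment, #0000ff→cut S681 F1051: (175.898,48.291) → (178.608,12.839)

; LightBurn 1.4.05
; GRBL device profile, absolute coords
G21
G90
G00 X129.067 Y18.314
M3 S681
G1 X132.509 Y14.347 F1051
G1 X124.743 Y13.335
G1 X109.505 Y13.997
G1 X90.527 Y15.056
G1 X71.545 Y15.230
G1 X56.292 Y13.241
M5
G00 X117.434 Y30.203
M3 S681
G1 X36.159 Y39.139 F1051
G1 X150.146 Y49.331
M5
G00 X175.898 Y48.291
M3 S681
G1 X178.608 Y12.839 F1051
M5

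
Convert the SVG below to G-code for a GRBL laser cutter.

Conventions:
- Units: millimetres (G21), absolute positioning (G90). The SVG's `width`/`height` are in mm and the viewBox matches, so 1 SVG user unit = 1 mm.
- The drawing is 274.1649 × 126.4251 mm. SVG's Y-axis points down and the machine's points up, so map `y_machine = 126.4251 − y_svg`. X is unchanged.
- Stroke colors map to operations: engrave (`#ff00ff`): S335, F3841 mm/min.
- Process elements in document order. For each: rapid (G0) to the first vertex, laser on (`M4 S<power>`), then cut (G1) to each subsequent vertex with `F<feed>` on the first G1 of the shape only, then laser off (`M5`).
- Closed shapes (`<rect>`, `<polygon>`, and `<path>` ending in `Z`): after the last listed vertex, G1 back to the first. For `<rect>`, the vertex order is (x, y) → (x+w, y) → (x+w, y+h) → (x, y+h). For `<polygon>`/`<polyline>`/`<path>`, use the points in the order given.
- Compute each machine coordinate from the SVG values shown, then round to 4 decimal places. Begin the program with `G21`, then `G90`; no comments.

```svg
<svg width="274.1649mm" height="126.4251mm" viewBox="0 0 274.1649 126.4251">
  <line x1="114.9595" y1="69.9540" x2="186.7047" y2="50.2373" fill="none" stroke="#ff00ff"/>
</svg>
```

1 u = 1 mm; y_m = 126.4251 − y.

[1] `<line>` line segment, #ff00ff→engrave S335 F3841: (114.9595,56.4711) → (186.7047,76.1878)

G21
G90
G0 X114.9595 Y56.4711
M4 S335
G1 X186.7047 Y76.1878 F3841
M5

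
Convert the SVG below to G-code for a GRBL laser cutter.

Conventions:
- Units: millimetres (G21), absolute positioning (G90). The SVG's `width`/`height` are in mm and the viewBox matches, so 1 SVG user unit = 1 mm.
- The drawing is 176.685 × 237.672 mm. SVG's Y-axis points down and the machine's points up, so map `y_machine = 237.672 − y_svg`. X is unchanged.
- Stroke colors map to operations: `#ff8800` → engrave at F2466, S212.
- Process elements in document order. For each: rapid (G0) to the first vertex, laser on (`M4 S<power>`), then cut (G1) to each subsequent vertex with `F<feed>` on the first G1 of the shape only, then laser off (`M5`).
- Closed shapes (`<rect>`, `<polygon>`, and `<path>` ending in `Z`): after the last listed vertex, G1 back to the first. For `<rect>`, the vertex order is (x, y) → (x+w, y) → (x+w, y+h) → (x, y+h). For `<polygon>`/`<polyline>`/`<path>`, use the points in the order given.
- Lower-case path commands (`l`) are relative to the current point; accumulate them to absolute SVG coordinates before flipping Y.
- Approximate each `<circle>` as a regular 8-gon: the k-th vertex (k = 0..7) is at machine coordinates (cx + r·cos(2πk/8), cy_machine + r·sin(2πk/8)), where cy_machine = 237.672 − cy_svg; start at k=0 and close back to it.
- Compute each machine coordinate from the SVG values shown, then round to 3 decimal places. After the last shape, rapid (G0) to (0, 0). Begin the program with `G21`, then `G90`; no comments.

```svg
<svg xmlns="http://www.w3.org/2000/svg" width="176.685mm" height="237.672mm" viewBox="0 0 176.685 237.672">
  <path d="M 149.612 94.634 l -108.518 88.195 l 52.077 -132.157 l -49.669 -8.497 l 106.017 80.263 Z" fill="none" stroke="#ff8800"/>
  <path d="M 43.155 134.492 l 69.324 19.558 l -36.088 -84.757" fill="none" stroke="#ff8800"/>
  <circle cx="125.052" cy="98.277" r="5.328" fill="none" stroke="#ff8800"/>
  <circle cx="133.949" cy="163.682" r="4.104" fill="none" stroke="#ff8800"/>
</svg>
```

G21
G90
G0 X149.612 Y143.038
M4 S212
G1 X41.094 Y54.843 F2466
G1 X93.171 Y187.000
G1 X43.502 Y195.497
G1 X149.519 Y115.234
G1 X149.612 Y143.038
M5
G0 X43.155 Y103.180
M4 S212
G1 X112.479 Y83.622 F2466
G1 X76.391 Y168.379
M5
G0 X130.380 Y139.395
M4 S212
G1 X128.819 Y143.162 F2466
G1 X125.052 Y144.723
G1 X121.285 Y143.162
G1 X119.724 Y139.395
G1 X121.285 Y135.628
G1 X125.052 Y134.067
G1 X128.819 Y135.628
G1 X130.380 Y139.395
M5
G0 X138.053 Y73.990
M4 S212
G1 X136.851 Y76.892 F2466
G1 X133.949 Y78.094
G1 X131.047 Y76.892
G1 X129.845 Y73.990
G1 X131.047 Y71.088
G1 X133.949 Y69.886
G1 X136.851 Y71.088
G1 X138.053 Y73.990
M5
G0 X0.000 Y0.000

viewBox `0 0 176.685 237.672` with mm width/height → 1 unit = 1 mm. Flip: y_m = 237.672 − y_svg.

**Shape 1** — `<path>` closed polygon, stroke `#ff8800` → engrave (S212, F2466). Machine vertices: (149.612,143.038) → (41.094,54.843) → (93.171,187.000) → (43.502,195.497) → (149.519,115.234) → (149.612,143.038). Closed: final G1 returns to the first vertex.

**Shape 2** — `<path>` open polyline, stroke `#ff8800` → engrave (S212, F2466). Machine vertices: (43.155,103.180) → (112.479,83.622) → (76.391,168.379). Open path.

**Shape 3** — `<circle>` circle, stroke `#ff8800` → engrave (S212, F2466). Machine vertices: (130.380,139.395) → (128.819,143.162) → (125.052,144.723) → (121.285,143.162) → (119.724,139.395) → (121.285,135.628) → (125.052,134.067) → (128.819,135.628) → (130.380,139.395). Closed: final G1 returns to the first vertex.

**Shape 4** — `<circle>` circle, stroke `#ff8800` → engrave (S212, F2466). Machine vertices: (138.053,73.990) → (136.851,76.892) → (133.949,78.094) → (131.047,76.892) → (129.845,73.990) → (131.047,71.088) → (133.949,69.886) → (136.851,71.088) → (138.053,73.990). Closed: final G1 returns to the first vertex.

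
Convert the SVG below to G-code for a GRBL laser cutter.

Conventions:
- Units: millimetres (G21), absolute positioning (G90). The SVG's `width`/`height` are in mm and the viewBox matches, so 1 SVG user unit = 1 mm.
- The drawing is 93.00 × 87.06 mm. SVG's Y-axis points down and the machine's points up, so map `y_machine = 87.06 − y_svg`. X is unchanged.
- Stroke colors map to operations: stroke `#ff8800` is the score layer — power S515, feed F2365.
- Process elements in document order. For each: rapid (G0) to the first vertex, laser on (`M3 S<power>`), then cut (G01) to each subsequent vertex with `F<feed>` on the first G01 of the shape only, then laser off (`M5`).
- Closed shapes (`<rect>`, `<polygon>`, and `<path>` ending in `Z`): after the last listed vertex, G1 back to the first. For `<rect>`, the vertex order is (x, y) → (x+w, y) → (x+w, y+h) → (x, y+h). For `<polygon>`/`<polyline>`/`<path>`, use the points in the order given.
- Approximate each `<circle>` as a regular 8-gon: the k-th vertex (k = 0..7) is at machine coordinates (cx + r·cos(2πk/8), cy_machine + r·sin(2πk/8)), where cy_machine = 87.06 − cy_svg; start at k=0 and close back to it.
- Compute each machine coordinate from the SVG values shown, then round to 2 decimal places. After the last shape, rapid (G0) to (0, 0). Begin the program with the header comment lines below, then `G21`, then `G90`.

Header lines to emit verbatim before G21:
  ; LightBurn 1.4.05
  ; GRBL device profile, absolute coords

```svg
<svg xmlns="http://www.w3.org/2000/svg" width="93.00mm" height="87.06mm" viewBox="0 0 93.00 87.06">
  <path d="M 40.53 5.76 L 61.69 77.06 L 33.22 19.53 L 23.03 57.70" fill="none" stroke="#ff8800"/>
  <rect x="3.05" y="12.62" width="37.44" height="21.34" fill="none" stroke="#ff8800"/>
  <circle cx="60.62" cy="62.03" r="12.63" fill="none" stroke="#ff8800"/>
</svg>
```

1 u = 1 mm; y_m = 87.06 − y.

[1] `<path>` open polyline, #ff8800→score S515 F2365: (40.53,81.30) → (61.69,10.00) → (33.22,67.53) → (23.03,29.36)

[2] `<rect>` rectangle, #ff8800→score S515 F2365: (3.05,74.44) → (40.49,74.44) → (40.49,53.10) → (3.05,53.10) → (3.05,74.44) (closed)

[3] `<circle>` circle, #ff8800→score S515 F2365: (73.25,25.03) → (69.55,33.96) → (60.62,37.66) → (51.69,33.96) → (47.99,25.03) → (51.69,16.10) → (60.62,12.40) → (69.55,16.10) → (73.25,25.03) (closed)

; LightBurn 1.4.05
; GRBL device profile, absolute coords
G21
G90
G0 X40.53 Y81.30
M3 S515
G01 X61.69 Y10.00 F2365
G01 X33.22 Y67.53
G01 X23.03 Y29.36
M5
G0 X3.05 Y74.44
M3 S515
G01 X40.49 Y74.44 F2365
G01 X40.49 Y53.10
G01 X3.05 Y53.10
G01 X3.05 Y74.44
M5
G0 X73.25 Y25.03
M3 S515
G01 X69.55 Y33.96 F2365
G01 X60.62 Y37.66
G01 X51.69 Y33.96
G01 X47.99 Y25.03
G01 X51.69 Y16.10
G01 X60.62 Y12.40
G01 X69.55 Y16.10
G01 X73.25 Y25.03
M5
G0 X0.00 Y0.00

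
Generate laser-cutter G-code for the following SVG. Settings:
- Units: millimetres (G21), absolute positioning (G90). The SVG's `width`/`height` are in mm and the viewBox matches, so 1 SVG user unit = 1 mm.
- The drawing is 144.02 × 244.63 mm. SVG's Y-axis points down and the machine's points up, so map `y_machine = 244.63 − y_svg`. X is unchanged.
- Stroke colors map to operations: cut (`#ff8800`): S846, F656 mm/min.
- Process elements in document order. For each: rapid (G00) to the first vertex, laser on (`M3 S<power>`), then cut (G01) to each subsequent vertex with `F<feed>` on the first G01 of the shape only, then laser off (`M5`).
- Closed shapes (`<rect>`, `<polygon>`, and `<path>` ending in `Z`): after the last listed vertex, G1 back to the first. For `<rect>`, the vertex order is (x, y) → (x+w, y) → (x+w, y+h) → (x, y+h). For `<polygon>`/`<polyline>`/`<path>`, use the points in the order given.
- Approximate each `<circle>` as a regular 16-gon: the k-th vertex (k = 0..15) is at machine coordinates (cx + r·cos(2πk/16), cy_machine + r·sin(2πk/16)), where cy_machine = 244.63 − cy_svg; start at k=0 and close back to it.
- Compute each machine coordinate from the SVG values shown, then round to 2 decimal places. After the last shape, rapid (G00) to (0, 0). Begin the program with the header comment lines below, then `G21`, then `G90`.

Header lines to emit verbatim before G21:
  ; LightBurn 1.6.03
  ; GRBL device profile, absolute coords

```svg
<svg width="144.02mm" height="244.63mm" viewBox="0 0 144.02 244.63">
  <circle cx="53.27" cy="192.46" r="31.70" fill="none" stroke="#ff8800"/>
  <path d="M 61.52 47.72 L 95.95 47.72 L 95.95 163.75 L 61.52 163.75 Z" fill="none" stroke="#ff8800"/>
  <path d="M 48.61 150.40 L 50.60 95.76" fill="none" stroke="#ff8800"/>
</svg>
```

; LightBurn 1.6.03
; GRBL device profile, absolute coords
G21
G90
G00 X84.97 Y52.17
M3 S846
G01 X82.56 Y64.30 F656
G01 X75.69 Y74.59
G01 X65.40 Y81.46
G01 X53.27 Y83.87
G01 X41.14 Y81.46
G01 X30.85 Y74.59
G01 X23.98 Y64.30
G01 X21.57 Y52.17
G01 X23.98 Y40.04
G01 X30.85 Y29.75
G01 X41.14 Y22.88
G01 X53.27 Y20.47
G01 X65.40 Y22.88
G01 X75.69 Y29.75
G01 X82.56 Y40.04
G01 X84.97 Y52.17
M5
G00 X61.52 Y196.91
M3 S846
G01 X95.95 Y196.91 F656
G01 X95.95 Y80.88
G01 X61.52 Y80.88
G01 X61.52 Y196.91
M5
G00 X48.61 Y94.23
M3 S846
G01 X50.60 Y148.87 F656
M5
G00 X0.00 Y0.00

viewBox `0 0 144.02 244.63` with mm width/height → 1 unit = 1 mm. Flip: y_m = 244.63 − y_svg.

**Shape 1** — `<circle>` circle, stroke `#ff8800` → cut (S846, F656). Machine vertices: (84.97,52.17) → (82.56,64.30) → (75.69,74.59) → (65.40,81.46) → (53.27,83.87) → (41.14,81.46) → (30.85,74.59) → (23.98,64.30) → (21.57,52.17) → (23.98,40.04) → (30.85,29.75) → (41.14,22.88) → (53.27,20.47) → (65.40,22.88) → (75.69,29.75) → (82.56,40.04) → (84.97,52.17). Closed: final G1 returns to the first vertex.

**Shape 2** — `<path>` rectangle, stroke `#ff8800` → cut (S846, F656). Machine vertices: (61.52,196.91) → (95.95,196.91) → (95.95,80.88) → (61.52,80.88) → (61.52,196.91). Closed: final G1 returns to the first vertex.

**Shape 3** — `<path>` line segment, stroke `#ff8800` → cut (S846, F656). Machine vertices: (48.61,94.23) → (50.60,148.87). Open path.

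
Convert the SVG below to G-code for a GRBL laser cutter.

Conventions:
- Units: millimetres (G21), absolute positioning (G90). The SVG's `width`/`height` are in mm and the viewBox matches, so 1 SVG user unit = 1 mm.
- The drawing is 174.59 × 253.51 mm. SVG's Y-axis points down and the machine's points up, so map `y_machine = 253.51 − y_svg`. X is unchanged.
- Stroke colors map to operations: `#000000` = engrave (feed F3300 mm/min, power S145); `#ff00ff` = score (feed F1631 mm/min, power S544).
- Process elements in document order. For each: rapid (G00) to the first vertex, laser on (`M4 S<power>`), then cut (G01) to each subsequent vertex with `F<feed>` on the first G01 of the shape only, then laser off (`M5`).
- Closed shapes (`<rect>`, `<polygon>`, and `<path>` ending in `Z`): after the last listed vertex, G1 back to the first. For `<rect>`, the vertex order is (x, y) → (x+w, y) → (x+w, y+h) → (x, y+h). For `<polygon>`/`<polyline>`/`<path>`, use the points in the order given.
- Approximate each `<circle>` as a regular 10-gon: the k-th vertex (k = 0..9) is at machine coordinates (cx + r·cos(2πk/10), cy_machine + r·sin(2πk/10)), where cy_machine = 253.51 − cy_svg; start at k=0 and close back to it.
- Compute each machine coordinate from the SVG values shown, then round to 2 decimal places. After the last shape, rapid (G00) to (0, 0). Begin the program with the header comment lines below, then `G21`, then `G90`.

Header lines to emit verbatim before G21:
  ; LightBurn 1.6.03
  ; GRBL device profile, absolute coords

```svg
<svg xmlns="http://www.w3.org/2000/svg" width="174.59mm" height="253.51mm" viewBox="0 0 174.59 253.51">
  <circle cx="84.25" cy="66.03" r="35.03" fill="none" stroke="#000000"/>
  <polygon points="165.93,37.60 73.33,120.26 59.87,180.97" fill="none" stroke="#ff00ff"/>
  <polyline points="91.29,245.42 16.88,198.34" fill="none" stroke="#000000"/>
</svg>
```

; LightBurn 1.6.03
; GRBL device profile, absolute coords
G21
G90
G00 X119.28 Y187.48
M4 S145
G01 X112.59 Y208.07 F3300
G01 X95.07 Y220.80
G01 X73.43 Y220.80
G01 X55.91 Y208.07
G01 X49.22 Y187.48
G01 X55.91 Y166.89
G01 X73.43 Y154.16
G01 X95.07 Y154.16
G01 X112.59 Y166.89
G01 X119.28 Y187.48
M5
G00 X165.93 Y215.91
M4 S544
G01 X73.33 Y133.25 F1631
G01 X59.87 Y72.54
G01 X165.93 Y215.91
M5
G00 X91.29 Y8.09
M4 S145
G01 X16.88 Y55.17 F3300
M5
G00 X0.00 Y0.00

Since the viewBox matches the mm dimensions, user units are millimetres directly. The only transform is the Y-flip y_m = 253.51 − y_svg.

Shape 1 is a circle drawn with `<circle>`. Its stroke #000000 means engrave at S145, F3300. After flipping Y the toolpath is (119.28,187.48) → (112.59,208.07) → (95.07,220.80) → (73.43,220.80) → (55.91,208.07) → (49.22,187.48) → (55.91,166.89) → (73.43,154.16) → (95.07,154.16) → (112.59,166.89) → (119.28,187.48), returning to the start.

Shape 2 is a closed polygon drawn with `<polygon>`. Its stroke #ff00ff means score at S544, F1631. After flipping Y the toolpath is (165.93,215.91) → (73.33,133.25) → (59.87,72.54) → (165.93,215.91), returning to the start.

Shape 3 is a line segment drawn with `<polyline>`. Its stroke #000000 means engrave at S145, F3300. After flipping Y the toolpath is (91.29,8.09) → (16.88,55.17).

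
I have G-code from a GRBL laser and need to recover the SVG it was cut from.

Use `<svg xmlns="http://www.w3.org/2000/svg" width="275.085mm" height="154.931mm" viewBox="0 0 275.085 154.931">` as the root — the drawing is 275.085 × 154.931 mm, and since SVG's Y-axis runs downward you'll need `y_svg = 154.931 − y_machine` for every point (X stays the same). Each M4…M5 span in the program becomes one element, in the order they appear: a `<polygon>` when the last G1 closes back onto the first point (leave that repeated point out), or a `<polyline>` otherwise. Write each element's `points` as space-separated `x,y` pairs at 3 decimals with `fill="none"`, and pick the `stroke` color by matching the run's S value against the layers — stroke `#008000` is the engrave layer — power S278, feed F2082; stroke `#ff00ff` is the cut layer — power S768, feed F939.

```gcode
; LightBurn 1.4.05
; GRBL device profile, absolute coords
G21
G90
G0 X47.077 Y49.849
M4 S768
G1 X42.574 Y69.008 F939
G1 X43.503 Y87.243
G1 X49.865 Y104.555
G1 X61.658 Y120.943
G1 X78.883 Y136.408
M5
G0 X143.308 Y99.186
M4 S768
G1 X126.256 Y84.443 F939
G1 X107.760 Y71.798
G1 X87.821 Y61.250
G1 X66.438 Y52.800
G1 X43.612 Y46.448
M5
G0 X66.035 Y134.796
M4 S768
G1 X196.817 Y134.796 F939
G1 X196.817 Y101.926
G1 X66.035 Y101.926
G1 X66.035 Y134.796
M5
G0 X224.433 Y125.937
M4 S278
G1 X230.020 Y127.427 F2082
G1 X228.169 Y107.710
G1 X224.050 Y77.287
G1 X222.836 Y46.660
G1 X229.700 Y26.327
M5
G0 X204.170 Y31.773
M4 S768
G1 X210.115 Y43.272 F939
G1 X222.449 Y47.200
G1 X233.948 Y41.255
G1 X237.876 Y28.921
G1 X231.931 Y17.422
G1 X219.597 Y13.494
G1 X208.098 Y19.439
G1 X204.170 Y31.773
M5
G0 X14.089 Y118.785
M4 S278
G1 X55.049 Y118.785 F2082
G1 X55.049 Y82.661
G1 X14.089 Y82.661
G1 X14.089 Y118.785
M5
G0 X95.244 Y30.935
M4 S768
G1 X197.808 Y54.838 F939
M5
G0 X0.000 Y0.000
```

<svg xmlns="http://www.w3.org/2000/svg" width="275.085mm" height="154.931mm" viewBox="0 0 275.085 154.931">
  <polyline points="47.077,105.082 42.574,85.923 43.503,67.688 49.865,50.376 61.658,33.988 78.883,18.523" fill="none" stroke="#ff00ff"/>
  <polyline points="143.308,55.745 126.256,70.488 107.760,83.133 87.821,93.681 66.438,102.131 43.612,108.483" fill="none" stroke="#ff00ff"/>
  <polygon points="66.035,20.135 196.817,20.135 196.817,53.005 66.035,53.005" fill="none" stroke="#ff00ff"/>
  <polyline points="224.433,28.994 230.020,27.504 228.169,47.221 224.050,77.644 222.836,108.271 229.700,128.604" fill="none" stroke="#008000"/>
  <polygon points="204.170,123.158 210.115,111.659 222.449,107.731 233.948,113.676 237.876,126.010 231.931,137.509 219.597,141.437 208.098,135.492" fill="none" stroke="#ff00ff"/>
  <polygon points="14.089,36.146 55.049,36.146 55.049,72.270 14.089,72.270" fill="none" stroke="#008000"/>
  <polyline points="95.244,123.996 197.808,100.093" fill="none" stroke="#ff00ff"/>
</svg>

y_svg = 154.931 − y_m.

[1] S768→`#ff00ff` (cut); open run; points: 47.077,105.082 42.574,85.923 43.503,67.688 49.865,50.376 61.658,33.988 78.883,18.523

[2] S768→`#ff00ff` (cut); open run; points: 143.308,55.745 126.256,70.488 107.760,83.133 87.821,93.681 66.438,102.131 43.612,108.483

[3] S768→`#ff00ff` (cut); closed run; points: 66.035,20.135 196.817,20.135 196.817,53.005 66.035,53.005

[4] S278→`#008000` (engrave); open run; points: 224.433,28.994 230.020,27.504 228.169,47.221 224.050,77.644 222.836,108.271 229.700,128.604

[5] S768→`#ff00ff` (cut); closed run; points: 204.170,123.158 210.115,111.659 222.449,107.731 233.948,113.676 237.876,126.010 231.931,137.509 219.597,141.437 208.098,135.492

[6] S278→`#008000` (engrave); closed run; points: 14.089,36.146 55.049,36.146 55.049,72.270 14.089,72.270

[7] S768→`#ff00ff` (cut); open run; points: 95.244,123.996 197.808,100.093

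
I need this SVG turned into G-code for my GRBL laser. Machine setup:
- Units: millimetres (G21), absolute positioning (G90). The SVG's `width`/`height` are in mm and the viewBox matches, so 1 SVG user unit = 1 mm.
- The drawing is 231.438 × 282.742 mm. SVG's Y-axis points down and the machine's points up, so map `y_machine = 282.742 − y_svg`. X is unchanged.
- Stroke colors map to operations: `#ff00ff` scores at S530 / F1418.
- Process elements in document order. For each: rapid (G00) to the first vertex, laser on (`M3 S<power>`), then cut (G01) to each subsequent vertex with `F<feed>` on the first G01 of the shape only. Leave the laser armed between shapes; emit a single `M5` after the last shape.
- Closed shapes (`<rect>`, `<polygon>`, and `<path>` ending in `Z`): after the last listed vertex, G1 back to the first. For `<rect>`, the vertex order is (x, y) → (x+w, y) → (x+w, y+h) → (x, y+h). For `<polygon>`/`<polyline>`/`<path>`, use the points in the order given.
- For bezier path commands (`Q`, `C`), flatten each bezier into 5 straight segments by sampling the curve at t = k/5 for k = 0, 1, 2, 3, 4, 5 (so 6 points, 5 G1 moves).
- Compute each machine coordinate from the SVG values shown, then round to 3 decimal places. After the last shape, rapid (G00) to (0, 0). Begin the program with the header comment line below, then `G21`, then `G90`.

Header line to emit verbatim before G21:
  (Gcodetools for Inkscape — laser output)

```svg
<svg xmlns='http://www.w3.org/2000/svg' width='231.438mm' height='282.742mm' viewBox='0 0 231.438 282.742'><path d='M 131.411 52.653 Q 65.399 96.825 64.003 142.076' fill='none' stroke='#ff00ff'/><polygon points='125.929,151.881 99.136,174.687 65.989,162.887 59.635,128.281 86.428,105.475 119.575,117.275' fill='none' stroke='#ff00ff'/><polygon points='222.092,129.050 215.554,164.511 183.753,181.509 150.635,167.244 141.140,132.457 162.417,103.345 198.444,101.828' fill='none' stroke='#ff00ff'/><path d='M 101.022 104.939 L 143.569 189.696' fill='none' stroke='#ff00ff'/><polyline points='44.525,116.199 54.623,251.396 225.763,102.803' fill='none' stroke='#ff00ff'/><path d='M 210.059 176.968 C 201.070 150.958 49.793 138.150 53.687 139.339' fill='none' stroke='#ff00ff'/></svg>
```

1 u = 1 mm; y_m = 282.742 − y.

[1] `<path>` quadratic bezier, #ff00ff→score S530 F1418: (131.411,230.089) → (107.591,212.377) → (88.940,194.579) → (75.458,176.694) → (67.146,158.723) → (64.003,140.666)

[2] `<polygon>` regular polygon, #ff00ff→score S530 F1418: (125.929,130.861) → (99.136,108.055) → (65.989,119.855) → (59.635,154.461) → (86.428,177.267) → (119.575,165.467) → (125.929,130.861) (closed)

[3] `<polygon>` regular polygon, #ff00ff→score S530 F1418: (222.092,153.692) → (215.554,118.231) → (183.753,101.233) → (150.635,115.498) → (141.140,150.285) → (162.417,179.397) → (198.444,180.914) → (222.092,153.692) (closed)

[4] `<path>` line segment, #ff00ff→score S530 F1418: (101.022,177.803) → (143.569,93.046)

[5] `<polyline>` open polyline, #ff00ff→score S530 F1418: (44.525,166.543) → (54.623,31.346) → (225.763,179.939)

[6] `<path>` cubic bezier, #ff00ff→score S530 F1418: (210.059,105.774) → (189.971,119.789) → (150.011,130.598) → (104.459,138.162) → (67.591,142.443) → (53.687,143.403)

(Gcodetools for Inkscape — laser output)
G21
G90
G00 X131.411 Y230.089
M3 S530
G01 X107.591 Y212.377 F1418
G01 X88.940 Y194.579
G01 X75.458 Y176.694
G01 X67.146 Y158.723
G01 X64.003 Y140.666
G00 X125.929 Y130.861
M3 S530
G01 X99.136 Y108.055 F1418
G01 X65.989 Y119.855
G01 X59.635 Y154.461
G01 X86.428 Y177.267
G01 X119.575 Y165.467
G01 X125.929 Y130.861
G00 X222.092 Y153.692
M3 S530
G01 X215.554 Y118.231 F1418
G01 X183.753 Y101.233
G01 X150.635 Y115.498
G01 X141.140 Y150.285
G01 X162.417 Y179.397
G01 X198.444 Y180.914
G01 X222.092 Y153.692
G00 X101.022 Y177.803
M3 S530
G01 X143.569 Y93.046 F1418
G00 X44.525 Y166.543
M3 S530
G01 X54.623 Y31.346 F1418
G01 X225.763 Y179.939
G00 X210.059 Y105.774
M3 S530
G01 X189.971 Y119.789 F1418
G01 X150.011 Y130.598
G01 X104.459 Y138.162
G01 X67.591 Y142.443
G01 X53.687 Y143.403
M5
G00 X0.000 Y0.000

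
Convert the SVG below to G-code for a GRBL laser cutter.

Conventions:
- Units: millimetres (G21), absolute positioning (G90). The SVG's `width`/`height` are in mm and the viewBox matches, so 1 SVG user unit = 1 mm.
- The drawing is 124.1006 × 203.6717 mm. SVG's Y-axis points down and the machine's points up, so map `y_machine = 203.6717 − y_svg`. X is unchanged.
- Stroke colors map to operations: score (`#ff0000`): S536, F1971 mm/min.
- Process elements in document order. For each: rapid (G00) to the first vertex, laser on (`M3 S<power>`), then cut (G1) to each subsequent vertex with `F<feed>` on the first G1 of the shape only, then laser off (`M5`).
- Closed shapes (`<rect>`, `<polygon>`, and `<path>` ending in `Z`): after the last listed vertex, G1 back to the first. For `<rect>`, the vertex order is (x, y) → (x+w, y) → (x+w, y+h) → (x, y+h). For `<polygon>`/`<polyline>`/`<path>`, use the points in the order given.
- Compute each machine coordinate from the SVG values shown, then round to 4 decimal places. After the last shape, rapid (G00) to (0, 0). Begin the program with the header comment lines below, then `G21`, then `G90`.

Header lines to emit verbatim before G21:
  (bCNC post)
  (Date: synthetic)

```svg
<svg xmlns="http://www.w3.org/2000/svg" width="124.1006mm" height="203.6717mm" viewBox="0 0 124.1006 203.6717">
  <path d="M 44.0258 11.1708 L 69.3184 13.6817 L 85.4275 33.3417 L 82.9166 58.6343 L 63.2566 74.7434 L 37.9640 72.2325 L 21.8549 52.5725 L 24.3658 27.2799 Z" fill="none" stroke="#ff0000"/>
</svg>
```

(bCNC post)
(Date: synthetic)
G21
G90
G00 X44.0258 Y192.5009
M3 S536
G1 X69.3184 Y189.9900 F1971
G1 X85.4275 Y170.3300
G1 X82.9166 Y145.0374
G1 X63.2566 Y128.9283
G1 X37.9640 Y131.4392
G1 X21.8549 Y151.0992
G1 X24.3658 Y176.3918
G1 X44.0258 Y192.5009
M5
G00 X0.0000 Y0.0000

viewBox `0 0 124.1006 203.6717` with mm width/height → 1 unit = 1 mm. Flip: y_m = 203.6717 − y_svg.

**Shape 1** — `<path>` regular polygon, stroke `#ff0000` → score (S536, F1971). Machine vertices: (44.0258,192.5009) → (69.3184,189.9900) → (85.4275,170.3300) → (82.9166,145.0374) → (63.2566,128.9283) → (37.9640,131.4392) → (21.8549,151.0992) → (24.3658,176.3918) → (44.0258,192.5009). Closed: final G1 returns to the first vertex.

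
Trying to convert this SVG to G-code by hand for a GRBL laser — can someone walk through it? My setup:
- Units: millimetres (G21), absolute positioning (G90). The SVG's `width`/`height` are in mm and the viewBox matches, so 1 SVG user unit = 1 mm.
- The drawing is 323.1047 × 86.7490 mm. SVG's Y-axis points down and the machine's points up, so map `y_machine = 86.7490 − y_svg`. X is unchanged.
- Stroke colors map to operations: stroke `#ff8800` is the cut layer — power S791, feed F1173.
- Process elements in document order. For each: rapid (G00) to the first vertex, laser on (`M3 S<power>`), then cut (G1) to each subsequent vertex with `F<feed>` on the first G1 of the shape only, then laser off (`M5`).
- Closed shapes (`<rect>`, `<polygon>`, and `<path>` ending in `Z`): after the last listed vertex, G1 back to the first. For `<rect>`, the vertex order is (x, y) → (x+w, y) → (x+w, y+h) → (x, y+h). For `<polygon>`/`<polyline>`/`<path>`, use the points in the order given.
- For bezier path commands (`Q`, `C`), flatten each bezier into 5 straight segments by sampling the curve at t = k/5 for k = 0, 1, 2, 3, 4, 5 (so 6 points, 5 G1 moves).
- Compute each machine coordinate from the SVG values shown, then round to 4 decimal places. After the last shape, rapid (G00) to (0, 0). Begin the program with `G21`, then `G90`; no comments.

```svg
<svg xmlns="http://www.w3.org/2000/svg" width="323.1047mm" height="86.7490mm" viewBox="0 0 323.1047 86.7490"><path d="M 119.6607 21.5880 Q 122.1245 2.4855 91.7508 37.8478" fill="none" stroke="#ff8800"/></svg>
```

G21
G90
G00 X119.6607 Y65.1610
M3 S791
G1 X119.3327 Y70.6234 F1173
G1 X116.3777 Y71.7286
G1 X110.7958 Y68.4767
G1 X102.5868 Y60.8675
G1 X91.7508 Y48.9012
M5
G00 X0.0000 Y0.0000

Since the viewBox matches the mm dimensions, user units are millimetres directly. The only transform is the Y-flip y_m = 86.7490 − y_svg.

Shape 1 is a quadratic bezier drawn with `<path>`. Its stroke #ff8800 means cut at S791, F1173. After flipping Y the toolpath is (119.6607,65.1610) → (119.3327,70.6234) → (116.3777,71.7286) → (110.7958,68.4767) → (102.5868,60.8675) → (91.7508,48.9012).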